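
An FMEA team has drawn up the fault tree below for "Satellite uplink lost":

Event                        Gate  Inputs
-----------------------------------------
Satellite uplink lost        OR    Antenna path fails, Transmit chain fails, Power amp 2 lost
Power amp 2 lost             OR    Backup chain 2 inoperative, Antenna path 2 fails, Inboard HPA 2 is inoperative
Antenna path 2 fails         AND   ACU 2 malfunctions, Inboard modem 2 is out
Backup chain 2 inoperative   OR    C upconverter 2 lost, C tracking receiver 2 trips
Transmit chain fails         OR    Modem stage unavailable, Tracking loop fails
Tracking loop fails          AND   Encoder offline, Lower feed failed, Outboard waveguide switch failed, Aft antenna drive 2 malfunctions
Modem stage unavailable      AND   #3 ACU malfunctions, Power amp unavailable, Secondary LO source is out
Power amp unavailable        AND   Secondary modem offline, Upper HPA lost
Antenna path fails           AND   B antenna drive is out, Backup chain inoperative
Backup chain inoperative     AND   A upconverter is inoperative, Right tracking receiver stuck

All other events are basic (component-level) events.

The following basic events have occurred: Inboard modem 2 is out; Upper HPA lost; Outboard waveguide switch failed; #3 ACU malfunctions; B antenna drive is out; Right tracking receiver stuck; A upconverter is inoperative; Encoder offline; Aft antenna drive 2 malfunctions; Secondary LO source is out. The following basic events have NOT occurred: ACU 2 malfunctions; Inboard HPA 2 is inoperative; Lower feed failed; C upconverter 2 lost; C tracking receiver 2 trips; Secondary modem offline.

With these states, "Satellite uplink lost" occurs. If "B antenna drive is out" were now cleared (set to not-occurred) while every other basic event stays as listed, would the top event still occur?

No

Counterfactual: set "B antenna drive is out" to not occurred.
Backup chain inoperative [AND]: A upconverter is inoperative=occurs, Right tracking receiver stuck=occurs → all inputs occur → occurs.
Antenna path fails [AND]: B antenna drive is out=not, Backup chain inoperative=occurs → not all inputs occur → does not occur.
Power amp unavailable [AND]: Secondary modem offline=not, Upper HPA lost=occurs → not all inputs occur → does not occur.
Modem stage unavailable [AND]: #3 ACU malfunctions=occurs, Power amp unavailable=not, Secondary LO source is out=occurs → not all inputs occur → does not occur.
Tracking loop fails [AND]: Encoder offline=occurs, Lower feed failed=not, Outboard waveguide switch failed=occurs, Aft antenna drive 2 malfunctions=occurs → not all inputs occur → does not occur.
Transmit chain fails [OR]: Modem stage unavailable=not, Tracking loop fails=not → no input occurs → does not occur.
Backup chain 2 inoperative [OR]: C upconverter 2 lost=not, C tracking receiver 2 trips=not → no input occurs → does not occur.
Antenna path 2 fails [AND]: ACU 2 malfunctions=not, Inboard modem 2 is out=occurs → not all inputs occur → does not occur.
Power amp 2 lost [OR]: Backup chain 2 inoperative=not, Antenna path 2 fails=not, Inboard HPA 2 is inoperative=not → no input occurs → does not occur.
Satellite uplink lost [OR]: Antenna path fails=not, Transmit chain fails=not, Power amp 2 lost=not → no input occurs → does not occur.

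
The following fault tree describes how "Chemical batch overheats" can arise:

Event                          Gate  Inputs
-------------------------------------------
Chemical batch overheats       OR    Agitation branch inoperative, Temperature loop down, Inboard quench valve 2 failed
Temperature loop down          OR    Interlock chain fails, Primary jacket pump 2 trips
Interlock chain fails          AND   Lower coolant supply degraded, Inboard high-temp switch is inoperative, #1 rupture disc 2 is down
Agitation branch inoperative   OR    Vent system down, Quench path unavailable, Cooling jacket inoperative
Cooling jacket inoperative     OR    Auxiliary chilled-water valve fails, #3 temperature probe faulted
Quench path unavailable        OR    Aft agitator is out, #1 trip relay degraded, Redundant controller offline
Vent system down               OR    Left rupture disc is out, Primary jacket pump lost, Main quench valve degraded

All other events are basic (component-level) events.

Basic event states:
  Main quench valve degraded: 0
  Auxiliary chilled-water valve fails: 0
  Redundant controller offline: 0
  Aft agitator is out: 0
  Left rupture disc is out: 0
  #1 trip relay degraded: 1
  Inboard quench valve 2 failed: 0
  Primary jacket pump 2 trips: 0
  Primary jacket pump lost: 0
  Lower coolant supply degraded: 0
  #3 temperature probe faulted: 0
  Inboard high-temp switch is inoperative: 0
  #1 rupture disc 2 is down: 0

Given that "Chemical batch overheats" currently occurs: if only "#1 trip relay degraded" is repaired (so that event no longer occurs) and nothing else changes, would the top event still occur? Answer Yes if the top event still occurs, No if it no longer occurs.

No

Counterfactual: set "#1 trip relay degraded" to not occurred.
Vent system down [OR]: Left rupture disc is out=not, Primary jacket pump lost=not, Main quench valve degraded=not → no input occurs → does not occur.
Quench path unavailable [OR]: Aft agitator is out=not, #1 trip relay degraded=not, Redundant controller offline=not → no input occurs → does not occur.
Cooling jacket inoperative [OR]: Auxiliary chilled-water valve fails=not, #3 temperature probe faulted=not → no input occurs → does not occur.
Agitation branch inoperative [OR]: Vent system down=not, Quench path unavailable=not, Cooling jacket inoperative=not → no input occurs → does not occur.
Interlock chain fails [AND]: Lower coolant supply degraded=not, Inboard high-temp switch is inoperative=not, #1 rupture disc 2 is down=not → not all inputs occur → does not occur.
Temperature loop down [OR]: Interlock chain fails=not, Primary jacket pump 2 trips=not → no input occurs → does not occur.
Chemical batch overheats [OR]: Agitation branch inoperative=not, Temperature loop down=not, Inboard quench valve 2 failed=not → no input occurs → does not occur.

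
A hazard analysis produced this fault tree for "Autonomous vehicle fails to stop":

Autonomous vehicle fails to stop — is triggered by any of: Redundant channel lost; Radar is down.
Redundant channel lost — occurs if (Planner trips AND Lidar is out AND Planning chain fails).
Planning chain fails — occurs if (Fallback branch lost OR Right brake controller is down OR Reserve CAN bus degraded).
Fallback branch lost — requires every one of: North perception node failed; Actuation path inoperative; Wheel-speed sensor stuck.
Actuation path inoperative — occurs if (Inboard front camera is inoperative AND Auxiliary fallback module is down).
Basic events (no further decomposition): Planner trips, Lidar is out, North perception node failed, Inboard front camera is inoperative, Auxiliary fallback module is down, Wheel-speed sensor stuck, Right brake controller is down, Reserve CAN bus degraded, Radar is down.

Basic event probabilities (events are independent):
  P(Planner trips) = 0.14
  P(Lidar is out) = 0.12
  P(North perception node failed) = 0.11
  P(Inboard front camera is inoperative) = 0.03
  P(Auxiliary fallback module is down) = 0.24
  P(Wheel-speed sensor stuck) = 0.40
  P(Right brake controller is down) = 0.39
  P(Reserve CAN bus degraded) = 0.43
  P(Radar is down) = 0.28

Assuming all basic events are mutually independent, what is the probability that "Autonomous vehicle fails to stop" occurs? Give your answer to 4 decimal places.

0.2879

P(Actuation path inoperative) [AND] = 0.03 × 0.24 = 0.007200
P(Fallback branch lost) [AND] = 0.11 × 0.007200 × 0.40 = 0.000317
P(Planning chain fails) [OR] = 1 − (1−0.000317) × (1−0.39) × (1−0.43) = 0.652410
P(Redundant channel lost) [AND] = 0.14 × 0.12 × 0.652410 = 0.010960
P(Autonomous vehicle fails to stop) [OR] = 1 − (1−0.010960) × (1−0.28) = 0.287891
Rounded to 4 decimal places: P(Autonomous vehicle fails to stop) ≈ 0.2879.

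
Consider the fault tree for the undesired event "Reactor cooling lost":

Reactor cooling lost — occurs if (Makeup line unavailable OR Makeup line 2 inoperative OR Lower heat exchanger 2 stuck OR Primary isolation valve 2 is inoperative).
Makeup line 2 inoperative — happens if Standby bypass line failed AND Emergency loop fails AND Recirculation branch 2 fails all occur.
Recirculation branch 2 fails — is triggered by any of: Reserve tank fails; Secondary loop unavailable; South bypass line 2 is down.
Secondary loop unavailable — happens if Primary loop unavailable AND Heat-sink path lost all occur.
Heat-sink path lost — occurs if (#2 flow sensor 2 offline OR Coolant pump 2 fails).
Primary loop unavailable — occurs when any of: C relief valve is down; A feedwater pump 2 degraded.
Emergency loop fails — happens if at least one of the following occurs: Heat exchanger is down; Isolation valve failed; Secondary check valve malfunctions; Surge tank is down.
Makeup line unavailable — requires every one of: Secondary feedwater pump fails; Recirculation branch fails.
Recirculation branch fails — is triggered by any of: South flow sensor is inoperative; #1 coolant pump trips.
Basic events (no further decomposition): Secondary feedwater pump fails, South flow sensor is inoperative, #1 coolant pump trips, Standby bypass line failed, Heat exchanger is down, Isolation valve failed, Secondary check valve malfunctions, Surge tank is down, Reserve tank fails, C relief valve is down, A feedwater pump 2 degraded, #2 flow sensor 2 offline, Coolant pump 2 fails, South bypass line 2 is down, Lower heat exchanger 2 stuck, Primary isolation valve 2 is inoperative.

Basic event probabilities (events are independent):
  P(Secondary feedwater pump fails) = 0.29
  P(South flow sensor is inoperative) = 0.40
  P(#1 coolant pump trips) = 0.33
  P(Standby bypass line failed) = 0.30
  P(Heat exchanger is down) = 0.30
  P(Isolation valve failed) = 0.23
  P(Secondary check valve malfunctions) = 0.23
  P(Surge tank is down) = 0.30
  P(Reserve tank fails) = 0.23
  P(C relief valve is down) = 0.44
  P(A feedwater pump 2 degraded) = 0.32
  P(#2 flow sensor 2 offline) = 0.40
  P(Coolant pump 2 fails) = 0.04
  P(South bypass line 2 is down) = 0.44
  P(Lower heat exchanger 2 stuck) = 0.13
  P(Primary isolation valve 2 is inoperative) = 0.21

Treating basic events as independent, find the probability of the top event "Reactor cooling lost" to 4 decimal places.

0.5144

P(Recirculation branch fails) [OR] = 1 − (1−0.40) × (1−0.33) = 0.598000
P(Makeup line unavailable) [AND] = 0.29 × 0.598000 = 0.173420
P(Emergency loop fails) [OR] = 1 − (1−0.30) × (1−0.23) × (1−0.23) × (1−0.30) = 0.709479
P(Primary loop unavailable) [OR] = 1 − (1−0.44) × (1−0.32) = 0.619200
P(Heat-sink path lost) [OR] = 1 − (1−0.40) × (1−0.04) = 0.424000
P(Secondary loop unavailable) [AND] = 0.619200 × 0.424000 = 0.262541
P(Recirculation branch 2 fails) [OR] = 1 − (1−0.23) × (1−0.262541) × (1−0.44) = 0.682008
P(Makeup line 2 inoperative) [AND] = 0.30 × 0.709479 × 0.682008 = 0.145161
P(Reactor cooling lost) [OR] = 1 − (1−0.173420) × (1−0.145161) × (1−0.13) × (1−0.21) = 0.514359
Rounded to 4 decimal places: P(Reactor cooling lost) ≈ 0.5144.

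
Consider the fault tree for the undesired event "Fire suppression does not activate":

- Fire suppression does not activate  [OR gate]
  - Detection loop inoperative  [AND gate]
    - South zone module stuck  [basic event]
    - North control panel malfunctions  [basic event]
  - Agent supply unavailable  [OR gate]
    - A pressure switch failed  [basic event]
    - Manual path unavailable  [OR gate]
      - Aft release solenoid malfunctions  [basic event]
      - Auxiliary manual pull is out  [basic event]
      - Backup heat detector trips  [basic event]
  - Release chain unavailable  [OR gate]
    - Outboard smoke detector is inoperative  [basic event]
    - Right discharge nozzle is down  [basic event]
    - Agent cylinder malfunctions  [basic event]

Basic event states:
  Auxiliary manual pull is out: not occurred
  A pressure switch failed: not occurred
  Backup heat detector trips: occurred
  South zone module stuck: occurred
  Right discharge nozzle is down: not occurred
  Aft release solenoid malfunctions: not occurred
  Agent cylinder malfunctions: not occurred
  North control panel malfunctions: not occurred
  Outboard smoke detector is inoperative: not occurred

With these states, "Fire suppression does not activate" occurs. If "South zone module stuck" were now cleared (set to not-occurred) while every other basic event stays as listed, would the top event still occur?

Counterfactual: set "South zone module stuck" to not occurred.
Detection loop inoperative [AND]: South zone module stuck=not, North control panel malfunctions=not → not all inputs occur → does not occur.
Manual path unavailable [OR]: Aft release solenoid malfunctions=not, Auxiliary manual pull is out=not, Backup heat detector trips=occurs → at least one input occurs → occurs.
Agent supply unavailable [OR]: A pressure switch failed=not, Manual path unavailable=occurs → at least one input occurs → occurs.
Release chain unavailable [OR]: Outboard smoke detector is inoperative=not, Right discharge nozzle is down=not, Agent cylinder malfunctions=not → no input occurs → does not occur.
Fire suppression does not activate [OR]: Detection loop inoperative=not, Agent supply unavailable=occurs, Release chain unavailable=not → at least one input occurs → occurs.

Yes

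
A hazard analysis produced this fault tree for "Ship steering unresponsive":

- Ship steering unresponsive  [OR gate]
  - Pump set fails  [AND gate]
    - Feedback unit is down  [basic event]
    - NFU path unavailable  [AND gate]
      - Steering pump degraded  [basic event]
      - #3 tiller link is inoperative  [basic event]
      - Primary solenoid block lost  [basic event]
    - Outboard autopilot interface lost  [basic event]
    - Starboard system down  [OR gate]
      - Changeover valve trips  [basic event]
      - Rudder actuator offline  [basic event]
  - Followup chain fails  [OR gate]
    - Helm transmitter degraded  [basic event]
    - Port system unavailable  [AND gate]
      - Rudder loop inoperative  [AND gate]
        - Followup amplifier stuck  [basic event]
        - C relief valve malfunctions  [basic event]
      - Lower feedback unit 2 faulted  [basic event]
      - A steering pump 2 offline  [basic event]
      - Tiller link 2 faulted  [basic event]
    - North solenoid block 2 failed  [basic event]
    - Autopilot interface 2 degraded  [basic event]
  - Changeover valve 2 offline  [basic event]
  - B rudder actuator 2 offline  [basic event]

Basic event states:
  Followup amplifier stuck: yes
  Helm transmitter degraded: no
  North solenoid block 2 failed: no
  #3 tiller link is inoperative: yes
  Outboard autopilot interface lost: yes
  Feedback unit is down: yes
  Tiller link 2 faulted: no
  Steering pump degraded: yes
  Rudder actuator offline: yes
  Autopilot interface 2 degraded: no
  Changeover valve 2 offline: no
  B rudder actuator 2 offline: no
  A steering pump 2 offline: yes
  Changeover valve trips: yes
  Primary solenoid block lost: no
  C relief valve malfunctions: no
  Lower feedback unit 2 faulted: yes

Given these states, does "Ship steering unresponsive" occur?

No

NFU path unavailable [AND]: Steering pump degraded=occurs, #3 tiller link is inoperative=occurs, Primary solenoid block lost=not → not all inputs occur → does not occur.
Starboard system down [OR]: Changeover valve trips=occurs, Rudder actuator offline=occurs → at least one input occurs → occurs.
Pump set fails [AND]: Feedback unit is down=occurs, NFU path unavailable=not, Outboard autopilot interface lost=occurs, Starboard system down=occurs → not all inputs occur → does not occur.
Rudder loop inoperative [AND]: Followup amplifier stuck=occurs, C relief valve malfunctions=not → not all inputs occur → does not occur.
Port system unavailable [AND]: Rudder loop inoperative=not, Lower feedback unit 2 faulted=occurs, A steering pump 2 offline=occurs, Tiller link 2 faulted=not → not all inputs occur → does not occur.
Followup chain fails [OR]: Helm transmitter degraded=not, Port system unavailable=not, North solenoid block 2 failed=not, Autopilot interface 2 degraded=not → no input occurs → does not occur.
Ship steering unresponsive [OR]: Pump set fails=not, Followup chain fails=not, Changeover valve 2 offline=not, B rudder actuator 2 offline=not → no input occurs → does not occur.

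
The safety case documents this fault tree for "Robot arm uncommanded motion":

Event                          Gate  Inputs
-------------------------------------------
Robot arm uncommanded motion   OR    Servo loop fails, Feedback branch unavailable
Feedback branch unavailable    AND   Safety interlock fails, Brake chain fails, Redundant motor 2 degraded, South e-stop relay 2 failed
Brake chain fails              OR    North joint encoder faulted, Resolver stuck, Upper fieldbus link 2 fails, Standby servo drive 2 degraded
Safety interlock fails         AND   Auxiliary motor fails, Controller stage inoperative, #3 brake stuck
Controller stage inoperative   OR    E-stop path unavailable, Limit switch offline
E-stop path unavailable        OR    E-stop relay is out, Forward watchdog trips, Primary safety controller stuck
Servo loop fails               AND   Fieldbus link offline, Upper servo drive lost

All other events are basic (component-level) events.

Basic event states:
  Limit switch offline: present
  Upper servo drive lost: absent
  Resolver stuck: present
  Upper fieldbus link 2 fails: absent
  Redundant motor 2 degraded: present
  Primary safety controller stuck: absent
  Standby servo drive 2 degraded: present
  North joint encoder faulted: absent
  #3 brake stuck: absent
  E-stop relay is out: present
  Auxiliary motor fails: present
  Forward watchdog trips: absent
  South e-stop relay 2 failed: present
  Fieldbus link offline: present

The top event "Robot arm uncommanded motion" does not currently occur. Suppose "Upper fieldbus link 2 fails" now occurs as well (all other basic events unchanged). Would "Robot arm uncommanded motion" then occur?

Counterfactual: set "Upper fieldbus link 2 fails" to occurred.
Servo loop fails [AND]: Fieldbus link offline=occurs, Upper servo drive lost=not → not all inputs occur → does not occur.
E-stop path unavailable [OR]: E-stop relay is out=occurs, Forward watchdog trips=not, Primary safety controller stuck=not → at least one input occurs → occurs.
Controller stage inoperative [OR]: E-stop path unavailable=occurs, Limit switch offline=occurs → at least one input occurs → occurs.
Safety interlock fails [AND]: Auxiliary motor fails=occurs, Controller stage inoperative=occurs, #3 brake stuck=not → not all inputs occur → does not occur.
Brake chain fails [OR]: North joint encoder faulted=not, Resolver stuck=occurs, Upper fieldbus link 2 fails=occurs, Standby servo drive 2 degraded=occurs → at least one input occurs → occurs.
Feedback branch unavailable [AND]: Safety interlock fails=not, Brake chain fails=occurs, Redundant motor 2 degraded=occurs, South e-stop relay 2 failed=occurs → not all inputs occur → does not occur.
Robot arm uncommanded motion [OR]: Servo loop fails=not, Feedback branch unavailable=not → no input occurs → does not occur.

No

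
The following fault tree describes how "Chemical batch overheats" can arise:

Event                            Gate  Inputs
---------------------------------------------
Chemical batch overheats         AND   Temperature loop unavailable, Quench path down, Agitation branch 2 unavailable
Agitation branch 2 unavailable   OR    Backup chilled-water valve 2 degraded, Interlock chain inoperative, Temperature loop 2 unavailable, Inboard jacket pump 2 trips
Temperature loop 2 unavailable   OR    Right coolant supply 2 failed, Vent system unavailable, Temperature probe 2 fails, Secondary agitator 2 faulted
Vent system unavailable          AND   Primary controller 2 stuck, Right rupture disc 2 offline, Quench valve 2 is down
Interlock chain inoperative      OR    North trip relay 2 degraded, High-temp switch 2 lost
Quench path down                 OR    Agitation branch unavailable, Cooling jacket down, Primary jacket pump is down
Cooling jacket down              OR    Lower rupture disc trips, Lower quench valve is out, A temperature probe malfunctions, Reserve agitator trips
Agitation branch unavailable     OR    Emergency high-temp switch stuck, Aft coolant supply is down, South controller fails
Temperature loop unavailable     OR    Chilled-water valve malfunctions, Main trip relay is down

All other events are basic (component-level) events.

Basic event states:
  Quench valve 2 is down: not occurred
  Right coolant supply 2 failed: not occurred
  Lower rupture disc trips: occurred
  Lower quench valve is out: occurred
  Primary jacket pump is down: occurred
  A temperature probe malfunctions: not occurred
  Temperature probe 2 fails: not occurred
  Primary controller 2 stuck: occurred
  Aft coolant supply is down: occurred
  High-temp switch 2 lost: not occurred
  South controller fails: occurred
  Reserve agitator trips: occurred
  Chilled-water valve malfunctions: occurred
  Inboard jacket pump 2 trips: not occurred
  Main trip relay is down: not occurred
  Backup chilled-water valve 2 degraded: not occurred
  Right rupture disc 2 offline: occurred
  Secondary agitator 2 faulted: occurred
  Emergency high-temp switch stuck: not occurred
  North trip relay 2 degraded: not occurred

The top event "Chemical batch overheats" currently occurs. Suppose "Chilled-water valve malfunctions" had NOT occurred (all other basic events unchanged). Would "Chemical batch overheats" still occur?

No

Counterfactual: set "Chilled-water valve malfunctions" to not occurred.
Temperature loop unavailable [OR]: Chilled-water valve malfunctions=not, Main trip relay is down=not → no input occurs → does not occur.
Agitation branch unavailable [OR]: Emergency high-temp switch stuck=not, Aft coolant supply is down=occurs, South controller fails=occurs → at least one input occurs → occurs.
Cooling jacket down [OR]: Lower rupture disc trips=occurs, Lower quench valve is out=occurs, A temperature probe malfunctions=not, Reserve agitator trips=occurs → at least one input occurs → occurs.
Quench path down [OR]: Agitation branch unavailable=occurs, Cooling jacket down=occurs, Primary jacket pump is down=occurs → at least one input occurs → occurs.
Interlock chain inoperative [OR]: North trip relay 2 degraded=not, High-temp switch 2 lost=not → no input occurs → does not occur.
Vent system unavailable [AND]: Primary controller 2 stuck=occurs, Right rupture disc 2 offline=occurs, Quench valve 2 is down=not → not all inputs occur → does not occur.
Temperature loop 2 unavailable [OR]: Right coolant supply 2 failed=not, Vent system unavailable=not, Temperature probe 2 fails=not, Secondary agitator 2 faulted=occurs → at least one input occurs → occurs.
Agitation branch 2 unavailable [OR]: Backup chilled-water valve 2 degraded=not, Interlock chain inoperative=not, Temperature loop 2 unavailable=occurs, Inboard jacket pump 2 trips=not → at least one input occurs → occurs.
Chemical batch overheats [AND]: Temperature loop unavailable=not, Quench path down=occurs, Agitation branch 2 unavailable=occurs → not all inputs occur → does not occur.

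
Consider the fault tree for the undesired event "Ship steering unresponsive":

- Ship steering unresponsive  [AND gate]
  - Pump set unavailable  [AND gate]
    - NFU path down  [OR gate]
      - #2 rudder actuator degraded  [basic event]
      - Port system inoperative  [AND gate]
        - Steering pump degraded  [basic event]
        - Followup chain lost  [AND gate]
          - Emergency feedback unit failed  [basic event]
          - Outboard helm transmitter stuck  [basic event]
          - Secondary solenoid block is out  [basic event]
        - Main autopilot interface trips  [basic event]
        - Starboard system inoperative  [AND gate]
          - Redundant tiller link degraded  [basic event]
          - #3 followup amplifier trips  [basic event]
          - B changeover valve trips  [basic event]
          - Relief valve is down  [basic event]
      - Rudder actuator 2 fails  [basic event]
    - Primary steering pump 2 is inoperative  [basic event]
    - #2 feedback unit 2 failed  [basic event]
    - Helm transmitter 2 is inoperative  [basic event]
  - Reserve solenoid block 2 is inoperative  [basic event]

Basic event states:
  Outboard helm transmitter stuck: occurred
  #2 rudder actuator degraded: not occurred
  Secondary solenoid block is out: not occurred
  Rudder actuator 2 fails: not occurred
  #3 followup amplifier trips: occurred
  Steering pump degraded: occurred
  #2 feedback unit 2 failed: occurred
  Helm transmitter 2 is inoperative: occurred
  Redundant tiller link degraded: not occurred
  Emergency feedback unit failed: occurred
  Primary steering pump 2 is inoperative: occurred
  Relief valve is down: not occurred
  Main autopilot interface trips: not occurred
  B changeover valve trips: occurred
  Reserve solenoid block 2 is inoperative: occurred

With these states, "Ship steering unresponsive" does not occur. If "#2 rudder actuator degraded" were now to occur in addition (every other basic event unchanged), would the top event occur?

Counterfactual: set "#2 rudder actuator degraded" to occurred.
Followup chain lost [AND]: Emergency feedback unit failed=occurs, Outboard helm transmitter stuck=occurs, Secondary solenoid block is out=not → not all inputs occur → does not occur.
Starboard system inoperative [AND]: Redundant tiller link degraded=not, #3 followup amplifier trips=occurs, B changeover valve trips=occurs, Relief valve is down=not → not all inputs occur → does not occur.
Port system inoperative [AND]: Steering pump degraded=occurs, Followup chain lost=not, Main autopilot interface trips=not, Starboard system inoperative=not → not all inputs occur → does not occur.
NFU path down [OR]: #2 rudder actuator degraded=occurs, Port system inoperative=not, Rudder actuator 2 fails=not → at least one input occurs → occurs.
Pump set unavailable [AND]: NFU path down=occurs, Primary steering pump 2 is inoperative=occurs, #2 feedback unit 2 failed=occurs, Helm transmitter 2 is inoperative=occurs → all inputs occur → occurs.
Ship steering unresponsive [AND]: Pump set unavailable=occurs, Reserve solenoid block 2 is inoperative=occurs → all inputs occur → occurs.

Yes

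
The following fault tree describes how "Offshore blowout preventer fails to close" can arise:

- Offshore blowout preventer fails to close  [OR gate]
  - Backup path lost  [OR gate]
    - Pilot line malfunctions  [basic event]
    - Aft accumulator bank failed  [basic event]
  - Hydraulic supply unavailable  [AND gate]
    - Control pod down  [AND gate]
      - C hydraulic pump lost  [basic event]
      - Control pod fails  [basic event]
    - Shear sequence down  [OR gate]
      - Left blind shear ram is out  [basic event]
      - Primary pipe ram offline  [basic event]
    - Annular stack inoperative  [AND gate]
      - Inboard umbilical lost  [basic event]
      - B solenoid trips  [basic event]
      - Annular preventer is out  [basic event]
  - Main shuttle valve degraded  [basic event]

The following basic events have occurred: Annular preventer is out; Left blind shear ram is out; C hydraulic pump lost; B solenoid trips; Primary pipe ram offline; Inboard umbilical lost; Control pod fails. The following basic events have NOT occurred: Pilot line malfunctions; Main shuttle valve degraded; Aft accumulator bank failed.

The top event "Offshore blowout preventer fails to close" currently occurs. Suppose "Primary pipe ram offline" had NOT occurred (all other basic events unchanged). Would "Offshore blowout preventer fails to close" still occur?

Counterfactual: set "Primary pipe ram offline" to not occurred.
Backup path lost [OR]: Pilot line malfunctions=not, Aft accumulator bank failed=not → no input occurs → does not occur.
Control pod down [AND]: C hydraulic pump lost=occurs, Control pod fails=occurs → all inputs occur → occurs.
Shear sequence down [OR]: Left blind shear ram is out=occurs, Primary pipe ram offline=not → at least one input occurs → occurs.
Annular stack inoperative [AND]: Inboard umbilical lost=occurs, B solenoid trips=occurs, Annular preventer is out=occurs → all inputs occur → occurs.
Hydraulic supply unavailable [AND]: Control pod down=occurs, Shear sequence down=occurs, Annular stack inoperative=occurs → all inputs occur → occurs.
Offshore blowout preventer fails to close [OR]: Backup path lost=not, Hydraulic supply unavailable=occurs, Main shuttle valve degraded=not → at least one input occurs → occurs.

Yes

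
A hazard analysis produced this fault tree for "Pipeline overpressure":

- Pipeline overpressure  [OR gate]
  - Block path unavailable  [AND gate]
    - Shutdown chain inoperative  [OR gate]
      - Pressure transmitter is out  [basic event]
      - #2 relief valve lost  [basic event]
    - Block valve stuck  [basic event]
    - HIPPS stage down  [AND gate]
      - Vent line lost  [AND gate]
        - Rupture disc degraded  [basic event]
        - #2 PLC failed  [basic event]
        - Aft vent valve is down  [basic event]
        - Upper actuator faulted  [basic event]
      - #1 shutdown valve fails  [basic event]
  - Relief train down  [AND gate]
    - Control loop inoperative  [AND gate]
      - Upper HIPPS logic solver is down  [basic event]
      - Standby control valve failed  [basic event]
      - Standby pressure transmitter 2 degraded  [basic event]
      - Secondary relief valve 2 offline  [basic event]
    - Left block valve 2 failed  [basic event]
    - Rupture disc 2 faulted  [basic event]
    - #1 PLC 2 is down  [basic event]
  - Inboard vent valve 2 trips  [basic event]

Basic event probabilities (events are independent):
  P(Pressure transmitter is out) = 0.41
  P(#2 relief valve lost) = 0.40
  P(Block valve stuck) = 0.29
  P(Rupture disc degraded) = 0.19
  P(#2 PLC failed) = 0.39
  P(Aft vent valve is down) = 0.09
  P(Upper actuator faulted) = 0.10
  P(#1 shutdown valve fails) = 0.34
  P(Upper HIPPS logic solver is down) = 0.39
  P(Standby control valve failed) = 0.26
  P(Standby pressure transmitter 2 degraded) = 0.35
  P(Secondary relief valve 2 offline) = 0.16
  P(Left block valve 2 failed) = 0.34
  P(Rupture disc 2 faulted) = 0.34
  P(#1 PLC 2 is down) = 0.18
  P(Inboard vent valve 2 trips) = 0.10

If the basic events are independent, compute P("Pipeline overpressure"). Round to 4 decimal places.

0.1001

P(Shutdown chain inoperative) [OR] = 1 − (1−0.41) × (1−0.40) = 0.646000
P(Vent line lost) [AND] = 0.19 × 0.39 × 0.09 × 0.10 = 0.000667
P(HIPPS stage down) [AND] = 0.000667 × 0.34 = 0.000227
P(Block path unavailable) [AND] = 0.646000 × 0.29 × 0.000227 = 0.000043
P(Control loop inoperative) [AND] = 0.39 × 0.26 × 0.35 × 0.16 = 0.005678
P(Relief train down) [AND] = 0.005678 × 0.34 × 0.34 × 0.18 = 0.000118
P(Pipeline overpressure) [OR] = 1 − (1−0.000043) × (1−0.000118) × (1−0.10) = 0.100145
Rounded to 4 decimal places: P(Pipeline overpressure) ≈ 0.1001.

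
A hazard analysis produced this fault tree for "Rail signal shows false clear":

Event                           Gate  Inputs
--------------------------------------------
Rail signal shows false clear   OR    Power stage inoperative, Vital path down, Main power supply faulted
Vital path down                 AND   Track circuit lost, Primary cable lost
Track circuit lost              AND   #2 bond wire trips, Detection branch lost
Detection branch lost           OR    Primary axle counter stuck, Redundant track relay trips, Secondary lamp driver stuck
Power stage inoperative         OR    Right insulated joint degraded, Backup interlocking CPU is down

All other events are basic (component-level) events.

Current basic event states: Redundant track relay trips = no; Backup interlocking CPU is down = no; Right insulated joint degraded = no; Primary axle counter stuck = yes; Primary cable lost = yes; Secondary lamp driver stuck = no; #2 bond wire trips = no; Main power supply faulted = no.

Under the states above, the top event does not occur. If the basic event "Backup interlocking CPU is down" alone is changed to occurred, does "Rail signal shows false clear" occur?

Counterfactual: set "Backup interlocking CPU is down" to occurred.
Power stage inoperative [OR]: Right insulated joint degraded=not, Backup interlocking CPU is down=occurs → at least one input occurs → occurs.
Detection branch lost [OR]: Primary axle counter stuck=occurs, Redundant track relay trips=not, Secondary lamp driver stuck=not → at least one input occurs → occurs.
Track circuit lost [AND]: #2 bond wire trips=not, Detection branch lost=occurs → not all inputs occur → does not occur.
Vital path down [AND]: Track circuit lost=not, Primary cable lost=occurs → not all inputs occur → does not occur.
Rail signal shows false clear [OR]: Power stage inoperative=occurs, Vital path down=not, Main power supply faulted=not → at least one input occurs → occurs.

Yes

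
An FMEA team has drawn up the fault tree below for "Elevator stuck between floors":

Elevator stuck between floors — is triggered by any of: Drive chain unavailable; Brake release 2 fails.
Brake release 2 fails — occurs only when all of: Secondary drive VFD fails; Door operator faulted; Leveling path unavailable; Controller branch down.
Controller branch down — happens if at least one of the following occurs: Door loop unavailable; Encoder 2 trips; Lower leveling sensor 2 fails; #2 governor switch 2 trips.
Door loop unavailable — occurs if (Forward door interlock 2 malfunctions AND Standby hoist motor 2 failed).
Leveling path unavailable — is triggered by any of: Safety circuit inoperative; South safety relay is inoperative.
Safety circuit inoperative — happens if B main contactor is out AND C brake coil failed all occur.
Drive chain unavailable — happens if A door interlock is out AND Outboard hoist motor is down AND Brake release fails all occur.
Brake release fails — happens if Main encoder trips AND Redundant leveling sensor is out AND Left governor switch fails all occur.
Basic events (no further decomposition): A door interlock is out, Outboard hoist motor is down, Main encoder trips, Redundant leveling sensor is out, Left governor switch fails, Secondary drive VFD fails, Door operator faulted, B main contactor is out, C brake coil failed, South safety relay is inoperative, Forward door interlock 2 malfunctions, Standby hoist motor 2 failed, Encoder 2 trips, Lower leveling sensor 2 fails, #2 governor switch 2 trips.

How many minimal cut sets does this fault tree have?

Brake release fails [AND]: one cut set from each child combined → 1 × 1 × 1 = 1 cut set(s).
Drive chain unavailable [AND]: one cut set from each child combined → 1 × 1 × 1 = 1 cut set(s).
Safety circuit inoperative [AND]: one cut set from each child combined → 1 × 1 = 1 cut set(s).
Leveling path unavailable [OR]: union of children's cut sets → 2 cut set(s).
Door loop unavailable [AND]: one cut set from each child combined → 1 × 1 = 1 cut set(s).
Controller branch down [OR]: union of children's cut sets → 4 cut set(s).
Brake release 2 fails [AND]: one cut set from each child combined → 1 × 1 × 2 × 4 = 8 cut set(s).
Elevator stuck between floors [OR]: union of children's cut sets → 9 cut set(s).
Minimal cut sets: {A door interlock is out, Left governor switch fails, Main encoder trips, Outboard hoist motor is down, Redundant leveling sensor is out}; {B main contactor is out, C brake coil failed, Door operator faulted, Forward door interlock 2 malfunctions, Secondary drive VFD fails, Standby hoist motor 2 failed}; {B main contactor is out, C brake coil failed, Door operator faulted, Encoder 2 trips, Secondary drive VFD fails}; {B main contactor is out, C brake coil failed, Door operator faulted, Lower leveling sensor 2 fails, Secondary drive VFD fails}; {#2 governor switch 2 trips, B main contactor is out, C brake coil failed, Door operator faulted, Secondary drive VFD fails}; {Door operator faulted, Forward door interlock 2 malfunctions, Secondary drive VFD fails, South safety relay is inoperative, Standby hoist motor 2 failed}; {Door operator faulted, Encoder 2 trips, Secondary drive VFD fails, South safety relay is inoperative}; {Door operator faulted, Lower leveling sensor 2 fails, Secondary drive VFD fails, South safety relay is inoperative}; {#2 governor switch 2 trips, Door operator faulted, Secondary drive VFD fails, South safety relay is inoperative}.

9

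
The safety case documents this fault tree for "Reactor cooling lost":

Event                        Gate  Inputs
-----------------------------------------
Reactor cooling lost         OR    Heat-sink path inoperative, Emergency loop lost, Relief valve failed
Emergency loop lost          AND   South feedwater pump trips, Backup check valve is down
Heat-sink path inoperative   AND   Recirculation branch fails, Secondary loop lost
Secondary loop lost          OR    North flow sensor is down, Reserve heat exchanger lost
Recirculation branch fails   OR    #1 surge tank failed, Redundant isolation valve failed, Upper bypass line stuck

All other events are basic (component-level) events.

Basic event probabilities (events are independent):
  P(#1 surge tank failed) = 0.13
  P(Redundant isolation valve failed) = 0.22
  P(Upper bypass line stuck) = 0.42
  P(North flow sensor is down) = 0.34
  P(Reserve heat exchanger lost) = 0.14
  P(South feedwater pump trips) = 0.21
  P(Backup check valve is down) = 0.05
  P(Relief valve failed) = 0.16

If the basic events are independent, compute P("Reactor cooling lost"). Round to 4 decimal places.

0.3868

P(Recirculation branch fails) [OR] = 1 − (1−0.13) × (1−0.22) × (1−0.42) = 0.606412
P(Secondary loop lost) [OR] = 1 − (1−0.34) × (1−0.14) = 0.432400
P(Heat-sink path inoperative) [AND] = 0.606412 × 0.432400 = 0.262213
P(Emergency loop lost) [AND] = 0.21 × 0.05 = 0.010500
P(Reactor cooling lost) [OR] = 1 − (1−0.262213) × (1−0.010500) × (1−0.16) = 0.386766
Rounded to 4 decimal places: P(Reactor cooling lost) ≈ 0.3868.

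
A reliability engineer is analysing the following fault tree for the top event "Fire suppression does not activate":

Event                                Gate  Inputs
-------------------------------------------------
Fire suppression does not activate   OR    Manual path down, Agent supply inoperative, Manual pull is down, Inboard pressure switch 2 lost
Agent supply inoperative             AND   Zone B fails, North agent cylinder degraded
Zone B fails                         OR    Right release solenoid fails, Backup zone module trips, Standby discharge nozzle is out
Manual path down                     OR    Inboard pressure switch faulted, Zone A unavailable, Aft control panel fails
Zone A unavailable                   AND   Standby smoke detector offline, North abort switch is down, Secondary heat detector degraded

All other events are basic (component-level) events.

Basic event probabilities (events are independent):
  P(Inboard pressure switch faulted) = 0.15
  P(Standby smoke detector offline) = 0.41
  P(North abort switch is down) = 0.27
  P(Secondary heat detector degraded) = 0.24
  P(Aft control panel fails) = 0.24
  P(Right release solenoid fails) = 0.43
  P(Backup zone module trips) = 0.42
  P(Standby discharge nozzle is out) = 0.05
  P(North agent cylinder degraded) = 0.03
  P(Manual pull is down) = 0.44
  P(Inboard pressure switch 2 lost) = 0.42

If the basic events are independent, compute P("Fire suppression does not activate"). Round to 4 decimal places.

0.8000

P(Zone A unavailable) [AND] = 0.41 × 0.27 × 0.24 = 0.026568
P(Manual path down) [OR] = 1 − (1−0.15) × (1−0.026568) × (1−0.24) = 0.371163
P(Zone B fails) [OR] = 1 − (1−0.43) × (1−0.42) × (1−0.05) = 0.685930
P(Agent supply inoperative) [AND] = 0.685930 × 0.03 = 0.020578
P(Fire suppression does not activate) [OR] = 1 − (1−0.371163) × (1−0.020578) × (1−0.44) × (1−0.42) = 0.799957
Rounded to 4 decimal places: P(Fire suppression does not activate) ≈ 0.8000.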